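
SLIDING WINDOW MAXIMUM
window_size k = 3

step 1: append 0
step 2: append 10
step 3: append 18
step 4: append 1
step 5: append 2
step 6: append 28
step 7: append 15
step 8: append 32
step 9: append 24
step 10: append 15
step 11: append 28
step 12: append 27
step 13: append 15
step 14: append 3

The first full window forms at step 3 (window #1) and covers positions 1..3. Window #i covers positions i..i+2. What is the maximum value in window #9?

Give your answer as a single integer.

Answer: 28

Derivation:
step 1: append 0 -> window=[0] (not full yet)
step 2: append 10 -> window=[0, 10] (not full yet)
step 3: append 18 -> window=[0, 10, 18] -> max=18
step 4: append 1 -> window=[10, 18, 1] -> max=18
step 5: append 2 -> window=[18, 1, 2] -> max=18
step 6: append 28 -> window=[1, 2, 28] -> max=28
step 7: append 15 -> window=[2, 28, 15] -> max=28
step 8: append 32 -> window=[28, 15, 32] -> max=32
step 9: append 24 -> window=[15, 32, 24] -> max=32
step 10: append 15 -> window=[32, 24, 15] -> max=32
step 11: append 28 -> window=[24, 15, 28] -> max=28
Window #9 max = 28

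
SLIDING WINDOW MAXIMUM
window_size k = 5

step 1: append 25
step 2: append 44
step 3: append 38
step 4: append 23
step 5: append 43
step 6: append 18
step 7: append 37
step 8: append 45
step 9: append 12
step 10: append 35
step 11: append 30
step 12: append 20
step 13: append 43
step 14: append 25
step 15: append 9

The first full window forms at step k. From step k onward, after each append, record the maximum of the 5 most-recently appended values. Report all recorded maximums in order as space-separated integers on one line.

Answer: 44 44 43 45 45 45 45 45 43 43 43

Derivation:
step 1: append 25 -> window=[25] (not full yet)
step 2: append 44 -> window=[25, 44] (not full yet)
step 3: append 38 -> window=[25, 44, 38] (not full yet)
step 4: append 23 -> window=[25, 44, 38, 23] (not full yet)
step 5: append 43 -> window=[25, 44, 38, 23, 43] -> max=44
step 6: append 18 -> window=[44, 38, 23, 43, 18] -> max=44
step 7: append 37 -> window=[38, 23, 43, 18, 37] -> max=43
step 8: append 45 -> window=[23, 43, 18, 37, 45] -> max=45
step 9: append 12 -> window=[43, 18, 37, 45, 12] -> max=45
step 10: append 35 -> window=[18, 37, 45, 12, 35] -> max=45
step 11: append 30 -> window=[37, 45, 12, 35, 30] -> max=45
step 12: append 20 -> window=[45, 12, 35, 30, 20] -> max=45
step 13: append 43 -> window=[12, 35, 30, 20, 43] -> max=43
step 14: append 25 -> window=[35, 30, 20, 43, 25] -> max=43
step 15: append 9 -> window=[30, 20, 43, 25, 9] -> max=43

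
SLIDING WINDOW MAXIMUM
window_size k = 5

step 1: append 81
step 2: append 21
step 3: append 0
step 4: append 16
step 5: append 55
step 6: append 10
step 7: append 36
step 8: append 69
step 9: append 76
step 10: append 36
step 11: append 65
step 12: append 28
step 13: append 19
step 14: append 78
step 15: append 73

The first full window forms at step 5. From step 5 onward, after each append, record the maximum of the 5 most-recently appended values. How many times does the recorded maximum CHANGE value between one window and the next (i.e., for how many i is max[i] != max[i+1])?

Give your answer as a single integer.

step 1: append 81 -> window=[81] (not full yet)
step 2: append 21 -> window=[81, 21] (not full yet)
step 3: append 0 -> window=[81, 21, 0] (not full yet)
step 4: append 16 -> window=[81, 21, 0, 16] (not full yet)
step 5: append 55 -> window=[81, 21, 0, 16, 55] -> max=81
step 6: append 10 -> window=[21, 0, 16, 55, 10] -> max=55
step 7: append 36 -> window=[0, 16, 55, 10, 36] -> max=55
step 8: append 69 -> window=[16, 55, 10, 36, 69] -> max=69
step 9: append 76 -> window=[55, 10, 36, 69, 76] -> max=76
step 10: append 36 -> window=[10, 36, 69, 76, 36] -> max=76
step 11: append 65 -> window=[36, 69, 76, 36, 65] -> max=76
step 12: append 28 -> window=[69, 76, 36, 65, 28] -> max=76
step 13: append 19 -> window=[76, 36, 65, 28, 19] -> max=76
step 14: append 78 -> window=[36, 65, 28, 19, 78] -> max=78
step 15: append 73 -> window=[65, 28, 19, 78, 73] -> max=78
Recorded maximums: 81 55 55 69 76 76 76 76 76 78 78
Changes between consecutive maximums: 4

Answer: 4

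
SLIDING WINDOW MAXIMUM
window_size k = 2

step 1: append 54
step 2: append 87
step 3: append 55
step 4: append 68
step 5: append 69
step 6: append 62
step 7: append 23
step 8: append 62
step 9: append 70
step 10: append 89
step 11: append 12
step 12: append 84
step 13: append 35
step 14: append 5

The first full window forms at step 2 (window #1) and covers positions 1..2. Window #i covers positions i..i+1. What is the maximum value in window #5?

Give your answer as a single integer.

step 1: append 54 -> window=[54] (not full yet)
step 2: append 87 -> window=[54, 87] -> max=87
step 3: append 55 -> window=[87, 55] -> max=87
step 4: append 68 -> window=[55, 68] -> max=68
step 5: append 69 -> window=[68, 69] -> max=69
step 6: append 62 -> window=[69, 62] -> max=69
Window #5 max = 69

Answer: 69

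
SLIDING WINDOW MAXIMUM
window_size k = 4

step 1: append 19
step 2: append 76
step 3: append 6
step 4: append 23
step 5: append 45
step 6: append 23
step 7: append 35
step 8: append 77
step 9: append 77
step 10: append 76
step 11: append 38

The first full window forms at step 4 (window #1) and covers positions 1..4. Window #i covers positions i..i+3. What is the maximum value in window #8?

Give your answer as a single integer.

step 1: append 19 -> window=[19] (not full yet)
step 2: append 76 -> window=[19, 76] (not full yet)
step 3: append 6 -> window=[19, 76, 6] (not full yet)
step 4: append 23 -> window=[19, 76, 6, 23] -> max=76
step 5: append 45 -> window=[76, 6, 23, 45] -> max=76
step 6: append 23 -> window=[6, 23, 45, 23] -> max=45
step 7: append 35 -> window=[23, 45, 23, 35] -> max=45
step 8: append 77 -> window=[45, 23, 35, 77] -> max=77
step 9: append 77 -> window=[23, 35, 77, 77] -> max=77
step 10: append 76 -> window=[35, 77, 77, 76] -> max=77
step 11: append 38 -> window=[77, 77, 76, 38] -> max=77
Window #8 max = 77

Answer: 77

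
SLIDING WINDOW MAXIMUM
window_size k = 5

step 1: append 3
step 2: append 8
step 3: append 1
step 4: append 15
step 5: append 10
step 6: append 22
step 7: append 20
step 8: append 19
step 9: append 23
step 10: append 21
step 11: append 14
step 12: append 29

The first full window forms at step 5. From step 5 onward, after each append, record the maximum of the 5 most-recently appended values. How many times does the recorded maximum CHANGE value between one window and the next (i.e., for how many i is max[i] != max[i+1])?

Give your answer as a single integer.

Answer: 3

Derivation:
step 1: append 3 -> window=[3] (not full yet)
step 2: append 8 -> window=[3, 8] (not full yet)
step 3: append 1 -> window=[3, 8, 1] (not full yet)
step 4: append 15 -> window=[3, 8, 1, 15] (not full yet)
step 5: append 10 -> window=[3, 8, 1, 15, 10] -> max=15
step 6: append 22 -> window=[8, 1, 15, 10, 22] -> max=22
step 7: append 20 -> window=[1, 15, 10, 22, 20] -> max=22
step 8: append 19 -> window=[15, 10, 22, 20, 19] -> max=22
step 9: append 23 -> window=[10, 22, 20, 19, 23] -> max=23
step 10: append 21 -> window=[22, 20, 19, 23, 21] -> max=23
step 11: append 14 -> window=[20, 19, 23, 21, 14] -> max=23
step 12: append 29 -> window=[19, 23, 21, 14, 29] -> max=29
Recorded maximums: 15 22 22 22 23 23 23 29
Changes between consecutive maximums: 3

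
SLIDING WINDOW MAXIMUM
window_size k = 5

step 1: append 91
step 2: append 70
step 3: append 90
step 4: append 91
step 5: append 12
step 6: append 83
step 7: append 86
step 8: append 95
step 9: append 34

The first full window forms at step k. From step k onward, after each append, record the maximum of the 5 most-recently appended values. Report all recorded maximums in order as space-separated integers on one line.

Answer: 91 91 91 95 95

Derivation:
step 1: append 91 -> window=[91] (not full yet)
step 2: append 70 -> window=[91, 70] (not full yet)
step 3: append 90 -> window=[91, 70, 90] (not full yet)
step 4: append 91 -> window=[91, 70, 90, 91] (not full yet)
step 5: append 12 -> window=[91, 70, 90, 91, 12] -> max=91
step 6: append 83 -> window=[70, 90, 91, 12, 83] -> max=91
step 7: append 86 -> window=[90, 91, 12, 83, 86] -> max=91
step 8: append 95 -> window=[91, 12, 83, 86, 95] -> max=95
step 9: append 34 -> window=[12, 83, 86, 95, 34] -> max=95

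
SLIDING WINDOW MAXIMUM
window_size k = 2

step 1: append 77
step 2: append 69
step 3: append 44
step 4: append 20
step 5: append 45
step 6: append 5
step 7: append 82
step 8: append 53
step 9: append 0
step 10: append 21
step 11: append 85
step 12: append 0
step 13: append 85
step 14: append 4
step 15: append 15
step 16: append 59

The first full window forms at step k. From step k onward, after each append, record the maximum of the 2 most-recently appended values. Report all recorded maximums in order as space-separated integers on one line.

step 1: append 77 -> window=[77] (not full yet)
step 2: append 69 -> window=[77, 69] -> max=77
step 3: append 44 -> window=[69, 44] -> max=69
step 4: append 20 -> window=[44, 20] -> max=44
step 5: append 45 -> window=[20, 45] -> max=45
step 6: append 5 -> window=[45, 5] -> max=45
step 7: append 82 -> window=[5, 82] -> max=82
step 8: append 53 -> window=[82, 53] -> max=82
step 9: append 0 -> window=[53, 0] -> max=53
step 10: append 21 -> window=[0, 21] -> max=21
step 11: append 85 -> window=[21, 85] -> max=85
step 12: append 0 -> window=[85, 0] -> max=85
step 13: append 85 -> window=[0, 85] -> max=85
step 14: append 4 -> window=[85, 4] -> max=85
step 15: append 15 -> window=[4, 15] -> max=15
step 16: append 59 -> window=[15, 59] -> max=59

Answer: 77 69 44 45 45 82 82 53 21 85 85 85 85 15 59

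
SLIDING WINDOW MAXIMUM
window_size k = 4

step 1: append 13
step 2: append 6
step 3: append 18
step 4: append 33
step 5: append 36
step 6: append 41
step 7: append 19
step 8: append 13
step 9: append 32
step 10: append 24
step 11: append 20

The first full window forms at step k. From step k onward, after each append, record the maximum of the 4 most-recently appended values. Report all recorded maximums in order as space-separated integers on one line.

Answer: 33 36 41 41 41 41 32 32

Derivation:
step 1: append 13 -> window=[13] (not full yet)
step 2: append 6 -> window=[13, 6] (not full yet)
step 3: append 18 -> window=[13, 6, 18] (not full yet)
step 4: append 33 -> window=[13, 6, 18, 33] -> max=33
step 5: append 36 -> window=[6, 18, 33, 36] -> max=36
step 6: append 41 -> window=[18, 33, 36, 41] -> max=41
step 7: append 19 -> window=[33, 36, 41, 19] -> max=41
step 8: append 13 -> window=[36, 41, 19, 13] -> max=41
step 9: append 32 -> window=[41, 19, 13, 32] -> max=41
step 10: append 24 -> window=[19, 13, 32, 24] -> max=32
step 11: append 20 -> window=[13, 32, 24, 20] -> max=32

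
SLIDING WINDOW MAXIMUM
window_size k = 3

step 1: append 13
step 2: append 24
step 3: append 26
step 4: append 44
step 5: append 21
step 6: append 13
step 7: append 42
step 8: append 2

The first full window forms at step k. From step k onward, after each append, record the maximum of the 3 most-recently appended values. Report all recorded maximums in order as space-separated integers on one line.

Answer: 26 44 44 44 42 42

Derivation:
step 1: append 13 -> window=[13] (not full yet)
step 2: append 24 -> window=[13, 24] (not full yet)
step 3: append 26 -> window=[13, 24, 26] -> max=26
step 4: append 44 -> window=[24, 26, 44] -> max=44
step 5: append 21 -> window=[26, 44, 21] -> max=44
step 6: append 13 -> window=[44, 21, 13] -> max=44
step 7: append 42 -> window=[21, 13, 42] -> max=42
step 8: append 2 -> window=[13, 42, 2] -> max=42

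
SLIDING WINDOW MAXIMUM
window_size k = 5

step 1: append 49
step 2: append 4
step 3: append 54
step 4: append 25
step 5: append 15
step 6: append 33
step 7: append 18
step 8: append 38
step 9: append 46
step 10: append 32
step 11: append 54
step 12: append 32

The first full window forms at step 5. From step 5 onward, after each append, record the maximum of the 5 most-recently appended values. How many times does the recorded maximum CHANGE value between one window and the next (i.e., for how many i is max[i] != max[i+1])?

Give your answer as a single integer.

Answer: 3

Derivation:
step 1: append 49 -> window=[49] (not full yet)
step 2: append 4 -> window=[49, 4] (not full yet)
step 3: append 54 -> window=[49, 4, 54] (not full yet)
step 4: append 25 -> window=[49, 4, 54, 25] (not full yet)
step 5: append 15 -> window=[49, 4, 54, 25, 15] -> max=54
step 6: append 33 -> window=[4, 54, 25, 15, 33] -> max=54
step 7: append 18 -> window=[54, 25, 15, 33, 18] -> max=54
step 8: append 38 -> window=[25, 15, 33, 18, 38] -> max=38
step 9: append 46 -> window=[15, 33, 18, 38, 46] -> max=46
step 10: append 32 -> window=[33, 18, 38, 46, 32] -> max=46
step 11: append 54 -> window=[18, 38, 46, 32, 54] -> max=54
step 12: append 32 -> window=[38, 46, 32, 54, 32] -> max=54
Recorded maximums: 54 54 54 38 46 46 54 54
Changes between consecutive maximums: 3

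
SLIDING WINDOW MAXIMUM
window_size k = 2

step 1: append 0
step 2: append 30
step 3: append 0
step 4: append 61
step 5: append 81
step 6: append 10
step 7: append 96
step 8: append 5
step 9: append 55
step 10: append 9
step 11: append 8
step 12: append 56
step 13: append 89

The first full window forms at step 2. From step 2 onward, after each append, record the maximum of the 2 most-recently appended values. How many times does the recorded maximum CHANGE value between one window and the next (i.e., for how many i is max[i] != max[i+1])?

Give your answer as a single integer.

Answer: 7

Derivation:
step 1: append 0 -> window=[0] (not full yet)
step 2: append 30 -> window=[0, 30] -> max=30
step 3: append 0 -> window=[30, 0] -> max=30
step 4: append 61 -> window=[0, 61] -> max=61
step 5: append 81 -> window=[61, 81] -> max=81
step 6: append 10 -> window=[81, 10] -> max=81
step 7: append 96 -> window=[10, 96] -> max=96
step 8: append 5 -> window=[96, 5] -> max=96
step 9: append 55 -> window=[5, 55] -> max=55
step 10: append 9 -> window=[55, 9] -> max=55
step 11: append 8 -> window=[9, 8] -> max=9
step 12: append 56 -> window=[8, 56] -> max=56
step 13: append 89 -> window=[56, 89] -> max=89
Recorded maximums: 30 30 61 81 81 96 96 55 55 9 56 89
Changes between consecutive maximums: 7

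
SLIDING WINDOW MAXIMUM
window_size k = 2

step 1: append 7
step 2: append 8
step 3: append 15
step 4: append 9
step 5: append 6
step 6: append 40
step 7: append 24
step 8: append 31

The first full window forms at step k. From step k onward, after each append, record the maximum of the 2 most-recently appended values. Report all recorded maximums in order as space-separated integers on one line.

step 1: append 7 -> window=[7] (not full yet)
step 2: append 8 -> window=[7, 8] -> max=8
step 3: append 15 -> window=[8, 15] -> max=15
step 4: append 9 -> window=[15, 9] -> max=15
step 5: append 6 -> window=[9, 6] -> max=9
step 6: append 40 -> window=[6, 40] -> max=40
step 7: append 24 -> window=[40, 24] -> max=40
step 8: append 31 -> window=[24, 31] -> max=31

Answer: 8 15 15 9 40 40 31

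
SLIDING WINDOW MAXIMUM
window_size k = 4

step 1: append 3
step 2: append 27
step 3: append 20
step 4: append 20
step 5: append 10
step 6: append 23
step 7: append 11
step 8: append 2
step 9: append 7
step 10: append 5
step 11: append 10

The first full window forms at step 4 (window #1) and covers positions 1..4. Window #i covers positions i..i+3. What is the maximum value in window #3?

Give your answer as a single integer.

Answer: 23

Derivation:
step 1: append 3 -> window=[3] (not full yet)
step 2: append 27 -> window=[3, 27] (not full yet)
step 3: append 20 -> window=[3, 27, 20] (not full yet)
step 4: append 20 -> window=[3, 27, 20, 20] -> max=27
step 5: append 10 -> window=[27, 20, 20, 10] -> max=27
step 6: append 23 -> window=[20, 20, 10, 23] -> max=23
Window #3 max = 23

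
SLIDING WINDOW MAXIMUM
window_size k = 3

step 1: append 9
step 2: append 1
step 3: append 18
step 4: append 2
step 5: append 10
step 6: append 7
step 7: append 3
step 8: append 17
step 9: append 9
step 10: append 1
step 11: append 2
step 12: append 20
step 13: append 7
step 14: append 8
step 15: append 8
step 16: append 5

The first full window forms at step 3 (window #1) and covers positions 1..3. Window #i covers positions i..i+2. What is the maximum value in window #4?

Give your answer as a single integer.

Answer: 10

Derivation:
step 1: append 9 -> window=[9] (not full yet)
step 2: append 1 -> window=[9, 1] (not full yet)
step 3: append 18 -> window=[9, 1, 18] -> max=18
step 4: append 2 -> window=[1, 18, 2] -> max=18
step 5: append 10 -> window=[18, 2, 10] -> max=18
step 6: append 7 -> window=[2, 10, 7] -> max=10
Window #4 max = 10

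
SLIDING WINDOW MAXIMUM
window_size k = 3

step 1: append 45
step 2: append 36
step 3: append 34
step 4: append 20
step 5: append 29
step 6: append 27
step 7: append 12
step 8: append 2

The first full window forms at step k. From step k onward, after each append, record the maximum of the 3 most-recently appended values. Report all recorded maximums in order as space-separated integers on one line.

step 1: append 45 -> window=[45] (not full yet)
step 2: append 36 -> window=[45, 36] (not full yet)
step 3: append 34 -> window=[45, 36, 34] -> max=45
step 4: append 20 -> window=[36, 34, 20] -> max=36
step 5: append 29 -> window=[34, 20, 29] -> max=34
step 6: append 27 -> window=[20, 29, 27] -> max=29
step 7: append 12 -> window=[29, 27, 12] -> max=29
step 8: append 2 -> window=[27, 12, 2] -> max=27

Answer: 45 36 34 29 29 27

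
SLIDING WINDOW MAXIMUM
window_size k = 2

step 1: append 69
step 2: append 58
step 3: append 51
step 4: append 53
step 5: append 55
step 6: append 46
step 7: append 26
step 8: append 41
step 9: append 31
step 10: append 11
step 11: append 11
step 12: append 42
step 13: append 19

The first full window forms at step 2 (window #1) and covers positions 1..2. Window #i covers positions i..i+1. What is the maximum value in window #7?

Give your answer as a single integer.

Answer: 41

Derivation:
step 1: append 69 -> window=[69] (not full yet)
step 2: append 58 -> window=[69, 58] -> max=69
step 3: append 51 -> window=[58, 51] -> max=58
step 4: append 53 -> window=[51, 53] -> max=53
step 5: append 55 -> window=[53, 55] -> max=55
step 6: append 46 -> window=[55, 46] -> max=55
step 7: append 26 -> window=[46, 26] -> max=46
step 8: append 41 -> window=[26, 41] -> max=41
Window #7 max = 41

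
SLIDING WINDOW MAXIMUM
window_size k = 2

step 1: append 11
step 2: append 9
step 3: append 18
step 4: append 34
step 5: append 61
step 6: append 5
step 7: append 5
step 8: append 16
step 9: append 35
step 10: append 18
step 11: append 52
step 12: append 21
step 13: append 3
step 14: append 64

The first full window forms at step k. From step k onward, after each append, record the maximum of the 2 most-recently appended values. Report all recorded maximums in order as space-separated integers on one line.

Answer: 11 18 34 61 61 5 16 35 35 52 52 21 64

Derivation:
step 1: append 11 -> window=[11] (not full yet)
step 2: append 9 -> window=[11, 9] -> max=11
step 3: append 18 -> window=[9, 18] -> max=18
step 4: append 34 -> window=[18, 34] -> max=34
step 5: append 61 -> window=[34, 61] -> max=61
step 6: append 5 -> window=[61, 5] -> max=61
step 7: append 5 -> window=[5, 5] -> max=5
step 8: append 16 -> window=[5, 16] -> max=16
step 9: append 35 -> window=[16, 35] -> max=35
step 10: append 18 -> window=[35, 18] -> max=35
step 11: append 52 -> window=[18, 52] -> max=52
step 12: append 21 -> window=[52, 21] -> max=52
step 13: append 3 -> window=[21, 3] -> max=21
step 14: append 64 -> window=[3, 64] -> max=64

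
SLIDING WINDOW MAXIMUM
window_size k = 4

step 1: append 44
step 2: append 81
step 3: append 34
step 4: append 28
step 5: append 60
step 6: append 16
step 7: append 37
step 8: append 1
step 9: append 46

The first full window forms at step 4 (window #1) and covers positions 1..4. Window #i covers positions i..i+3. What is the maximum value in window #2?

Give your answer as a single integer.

step 1: append 44 -> window=[44] (not full yet)
step 2: append 81 -> window=[44, 81] (not full yet)
step 3: append 34 -> window=[44, 81, 34] (not full yet)
step 4: append 28 -> window=[44, 81, 34, 28] -> max=81
step 5: append 60 -> window=[81, 34, 28, 60] -> max=81
Window #2 max = 81

Answer: 81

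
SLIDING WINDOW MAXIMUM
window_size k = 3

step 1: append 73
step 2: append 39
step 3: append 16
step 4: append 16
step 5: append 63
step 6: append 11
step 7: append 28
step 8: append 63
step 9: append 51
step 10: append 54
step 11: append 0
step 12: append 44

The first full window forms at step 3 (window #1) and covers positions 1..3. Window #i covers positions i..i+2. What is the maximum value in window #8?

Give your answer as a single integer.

step 1: append 73 -> window=[73] (not full yet)
step 2: append 39 -> window=[73, 39] (not full yet)
step 3: append 16 -> window=[73, 39, 16] -> max=73
step 4: append 16 -> window=[39, 16, 16] -> max=39
step 5: append 63 -> window=[16, 16, 63] -> max=63
step 6: append 11 -> window=[16, 63, 11] -> max=63
step 7: append 28 -> window=[63, 11, 28] -> max=63
step 8: append 63 -> window=[11, 28, 63] -> max=63
step 9: append 51 -> window=[28, 63, 51] -> max=63
step 10: append 54 -> window=[63, 51, 54] -> max=63
Window #8 max = 63

Answer: 63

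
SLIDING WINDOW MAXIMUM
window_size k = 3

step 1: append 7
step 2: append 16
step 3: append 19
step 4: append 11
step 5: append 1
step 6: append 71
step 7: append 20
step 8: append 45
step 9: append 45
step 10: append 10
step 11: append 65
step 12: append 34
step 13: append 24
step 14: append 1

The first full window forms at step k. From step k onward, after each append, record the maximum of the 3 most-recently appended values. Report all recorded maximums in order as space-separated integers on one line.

Answer: 19 19 19 71 71 71 45 45 65 65 65 34

Derivation:
step 1: append 7 -> window=[7] (not full yet)
step 2: append 16 -> window=[7, 16] (not full yet)
step 3: append 19 -> window=[7, 16, 19] -> max=19
step 4: append 11 -> window=[16, 19, 11] -> max=19
step 5: append 1 -> window=[19, 11, 1] -> max=19
step 6: append 71 -> window=[11, 1, 71] -> max=71
step 7: append 20 -> window=[1, 71, 20] -> max=71
step 8: append 45 -> window=[71, 20, 45] -> max=71
step 9: append 45 -> window=[20, 45, 45] -> max=45
step 10: append 10 -> window=[45, 45, 10] -> max=45
step 11: append 65 -> window=[45, 10, 65] -> max=65
step 12: append 34 -> window=[10, 65, 34] -> max=65
step 13: append 24 -> window=[65, 34, 24] -> max=65
step 14: append 1 -> window=[34, 24, 1] -> max=34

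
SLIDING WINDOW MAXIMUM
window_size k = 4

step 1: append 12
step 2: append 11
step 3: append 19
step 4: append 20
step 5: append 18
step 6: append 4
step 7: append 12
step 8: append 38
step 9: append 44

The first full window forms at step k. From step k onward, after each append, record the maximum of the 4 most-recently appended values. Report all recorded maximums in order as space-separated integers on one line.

step 1: append 12 -> window=[12] (not full yet)
step 2: append 11 -> window=[12, 11] (not full yet)
step 3: append 19 -> window=[12, 11, 19] (not full yet)
step 4: append 20 -> window=[12, 11, 19, 20] -> max=20
step 5: append 18 -> window=[11, 19, 20, 18] -> max=20
step 6: append 4 -> window=[19, 20, 18, 4] -> max=20
step 7: append 12 -> window=[20, 18, 4, 12] -> max=20
step 8: append 38 -> window=[18, 4, 12, 38] -> max=38
step 9: append 44 -> window=[4, 12, 38, 44] -> max=44

Answer: 20 20 20 20 38 44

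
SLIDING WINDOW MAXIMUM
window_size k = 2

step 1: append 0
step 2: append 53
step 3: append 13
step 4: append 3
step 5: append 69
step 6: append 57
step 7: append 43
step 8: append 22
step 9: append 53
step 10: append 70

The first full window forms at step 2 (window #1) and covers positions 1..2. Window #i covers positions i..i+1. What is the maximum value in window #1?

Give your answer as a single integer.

step 1: append 0 -> window=[0] (not full yet)
step 2: append 53 -> window=[0, 53] -> max=53
Window #1 max = 53

Answer: 53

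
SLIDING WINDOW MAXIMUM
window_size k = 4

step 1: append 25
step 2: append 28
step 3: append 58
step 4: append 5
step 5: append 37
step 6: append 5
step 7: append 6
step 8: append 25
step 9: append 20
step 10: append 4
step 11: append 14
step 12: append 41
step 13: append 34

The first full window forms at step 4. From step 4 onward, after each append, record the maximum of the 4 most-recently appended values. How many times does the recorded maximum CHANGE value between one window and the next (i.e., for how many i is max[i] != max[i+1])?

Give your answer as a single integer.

step 1: append 25 -> window=[25] (not full yet)
step 2: append 28 -> window=[25, 28] (not full yet)
step 3: append 58 -> window=[25, 28, 58] (not full yet)
step 4: append 5 -> window=[25, 28, 58, 5] -> max=58
step 5: append 37 -> window=[28, 58, 5, 37] -> max=58
step 6: append 5 -> window=[58, 5, 37, 5] -> max=58
step 7: append 6 -> window=[5, 37, 5, 6] -> max=37
step 8: append 25 -> window=[37, 5, 6, 25] -> max=37
step 9: append 20 -> window=[5, 6, 25, 20] -> max=25
step 10: append 4 -> window=[6, 25, 20, 4] -> max=25
step 11: append 14 -> window=[25, 20, 4, 14] -> max=25
step 12: append 41 -> window=[20, 4, 14, 41] -> max=41
step 13: append 34 -> window=[4, 14, 41, 34] -> max=41
Recorded maximums: 58 58 58 37 37 25 25 25 41 41
Changes between consecutive maximums: 3

Answer: 3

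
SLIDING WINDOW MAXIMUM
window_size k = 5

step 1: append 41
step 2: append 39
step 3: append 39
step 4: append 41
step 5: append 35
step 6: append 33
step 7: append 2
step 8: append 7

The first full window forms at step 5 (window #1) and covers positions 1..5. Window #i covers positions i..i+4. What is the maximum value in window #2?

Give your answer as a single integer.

step 1: append 41 -> window=[41] (not full yet)
step 2: append 39 -> window=[41, 39] (not full yet)
step 3: append 39 -> window=[41, 39, 39] (not full yet)
step 4: append 41 -> window=[41, 39, 39, 41] (not full yet)
step 5: append 35 -> window=[41, 39, 39, 41, 35] -> max=41
step 6: append 33 -> window=[39, 39, 41, 35, 33] -> max=41
Window #2 max = 41

Answer: 41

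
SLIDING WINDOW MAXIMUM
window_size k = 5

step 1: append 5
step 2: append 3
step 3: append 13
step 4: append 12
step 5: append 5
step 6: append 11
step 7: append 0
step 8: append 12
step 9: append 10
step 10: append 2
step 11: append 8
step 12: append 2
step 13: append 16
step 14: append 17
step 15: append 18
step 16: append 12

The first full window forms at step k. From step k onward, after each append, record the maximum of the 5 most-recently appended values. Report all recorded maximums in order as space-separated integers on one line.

step 1: append 5 -> window=[5] (not full yet)
step 2: append 3 -> window=[5, 3] (not full yet)
step 3: append 13 -> window=[5, 3, 13] (not full yet)
step 4: append 12 -> window=[5, 3, 13, 12] (not full yet)
step 5: append 5 -> window=[5, 3, 13, 12, 5] -> max=13
step 6: append 11 -> window=[3, 13, 12, 5, 11] -> max=13
step 7: append 0 -> window=[13, 12, 5, 11, 0] -> max=13
step 8: append 12 -> window=[12, 5, 11, 0, 12] -> max=12
step 9: append 10 -> window=[5, 11, 0, 12, 10] -> max=12
step 10: append 2 -> window=[11, 0, 12, 10, 2] -> max=12
step 11: append 8 -> window=[0, 12, 10, 2, 8] -> max=12
step 12: append 2 -> window=[12, 10, 2, 8, 2] -> max=12
step 13: append 16 -> window=[10, 2, 8, 2, 16] -> max=16
step 14: append 17 -> window=[2, 8, 2, 16, 17] -> max=17
step 15: append 18 -> window=[8, 2, 16, 17, 18] -> max=18
step 16: append 12 -> window=[2, 16, 17, 18, 12] -> max=18

Answer: 13 13 13 12 12 12 12 12 16 17 18 18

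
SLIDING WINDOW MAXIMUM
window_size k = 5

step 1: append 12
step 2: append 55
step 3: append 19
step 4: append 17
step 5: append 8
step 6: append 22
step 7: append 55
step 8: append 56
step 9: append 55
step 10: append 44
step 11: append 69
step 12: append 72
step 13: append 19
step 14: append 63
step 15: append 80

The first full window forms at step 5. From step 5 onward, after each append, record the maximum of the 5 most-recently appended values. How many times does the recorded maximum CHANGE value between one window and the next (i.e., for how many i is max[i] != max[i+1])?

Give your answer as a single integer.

Answer: 4

Derivation:
step 1: append 12 -> window=[12] (not full yet)
step 2: append 55 -> window=[12, 55] (not full yet)
step 3: append 19 -> window=[12, 55, 19] (not full yet)
step 4: append 17 -> window=[12, 55, 19, 17] (not full yet)
step 5: append 8 -> window=[12, 55, 19, 17, 8] -> max=55
step 6: append 22 -> window=[55, 19, 17, 8, 22] -> max=55
step 7: append 55 -> window=[19, 17, 8, 22, 55] -> max=55
step 8: append 56 -> window=[17, 8, 22, 55, 56] -> max=56
step 9: append 55 -> window=[8, 22, 55, 56, 55] -> max=56
step 10: append 44 -> window=[22, 55, 56, 55, 44] -> max=56
step 11: append 69 -> window=[55, 56, 55, 44, 69] -> max=69
step 12: append 72 -> window=[56, 55, 44, 69, 72] -> max=72
step 13: append 19 -> window=[55, 44, 69, 72, 19] -> max=72
step 14: append 63 -> window=[44, 69, 72, 19, 63] -> max=72
step 15: append 80 -> window=[69, 72, 19, 63, 80] -> max=80
Recorded maximums: 55 55 55 56 56 56 69 72 72 72 80
Changes between consecutive maximums: 4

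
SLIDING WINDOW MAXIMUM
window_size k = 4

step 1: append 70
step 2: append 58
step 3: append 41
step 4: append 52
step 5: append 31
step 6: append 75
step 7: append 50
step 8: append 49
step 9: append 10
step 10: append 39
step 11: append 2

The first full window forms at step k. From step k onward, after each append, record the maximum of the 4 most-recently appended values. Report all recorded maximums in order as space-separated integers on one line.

step 1: append 70 -> window=[70] (not full yet)
step 2: append 58 -> window=[70, 58] (not full yet)
step 3: append 41 -> window=[70, 58, 41] (not full yet)
step 4: append 52 -> window=[70, 58, 41, 52] -> max=70
step 5: append 31 -> window=[58, 41, 52, 31] -> max=58
step 6: append 75 -> window=[41, 52, 31, 75] -> max=75
step 7: append 50 -> window=[52, 31, 75, 50] -> max=75
step 8: append 49 -> window=[31, 75, 50, 49] -> max=75
step 9: append 10 -> window=[75, 50, 49, 10] -> max=75
step 10: append 39 -> window=[50, 49, 10, 39] -> max=50
step 11: append 2 -> window=[49, 10, 39, 2] -> max=49

Answer: 70 58 75 75 75 75 50 49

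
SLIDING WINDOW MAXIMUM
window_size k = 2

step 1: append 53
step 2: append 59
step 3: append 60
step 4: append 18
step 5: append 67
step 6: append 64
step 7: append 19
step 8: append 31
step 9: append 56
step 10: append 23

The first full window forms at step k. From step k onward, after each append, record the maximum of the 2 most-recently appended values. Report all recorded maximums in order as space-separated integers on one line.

Answer: 59 60 60 67 67 64 31 56 56

Derivation:
step 1: append 53 -> window=[53] (not full yet)
step 2: append 59 -> window=[53, 59] -> max=59
step 3: append 60 -> window=[59, 60] -> max=60
step 4: append 18 -> window=[60, 18] -> max=60
step 5: append 67 -> window=[18, 67] -> max=67
step 6: append 64 -> window=[67, 64] -> max=67
step 7: append 19 -> window=[64, 19] -> max=64
step 8: append 31 -> window=[19, 31] -> max=31
step 9: append 56 -> window=[31, 56] -> max=56
step 10: append 23 -> window=[56, 23] -> max=56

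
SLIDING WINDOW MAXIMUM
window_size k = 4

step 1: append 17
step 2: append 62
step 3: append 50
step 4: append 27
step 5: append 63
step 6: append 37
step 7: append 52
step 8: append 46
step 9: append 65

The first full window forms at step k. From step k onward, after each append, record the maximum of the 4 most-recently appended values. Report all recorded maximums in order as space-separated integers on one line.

Answer: 62 63 63 63 63 65

Derivation:
step 1: append 17 -> window=[17] (not full yet)
step 2: append 62 -> window=[17, 62] (not full yet)
step 3: append 50 -> window=[17, 62, 50] (not full yet)
step 4: append 27 -> window=[17, 62, 50, 27] -> max=62
step 5: append 63 -> window=[62, 50, 27, 63] -> max=63
step 6: append 37 -> window=[50, 27, 63, 37] -> max=63
step 7: append 52 -> window=[27, 63, 37, 52] -> max=63
step 8: append 46 -> window=[63, 37, 52, 46] -> max=63
step 9: append 65 -> window=[37, 52, 46, 65] -> max=65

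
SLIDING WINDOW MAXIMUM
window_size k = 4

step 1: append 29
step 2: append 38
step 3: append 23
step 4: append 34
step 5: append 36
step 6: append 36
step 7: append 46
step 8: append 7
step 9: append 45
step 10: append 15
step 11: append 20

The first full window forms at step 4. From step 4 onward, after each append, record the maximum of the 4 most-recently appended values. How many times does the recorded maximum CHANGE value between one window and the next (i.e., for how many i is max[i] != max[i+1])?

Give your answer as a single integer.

Answer: 3

Derivation:
step 1: append 29 -> window=[29] (not full yet)
step 2: append 38 -> window=[29, 38] (not full yet)
step 3: append 23 -> window=[29, 38, 23] (not full yet)
step 4: append 34 -> window=[29, 38, 23, 34] -> max=38
step 5: append 36 -> window=[38, 23, 34, 36] -> max=38
step 6: append 36 -> window=[23, 34, 36, 36] -> max=36
step 7: append 46 -> window=[34, 36, 36, 46] -> max=46
step 8: append 7 -> window=[36, 36, 46, 7] -> max=46
step 9: append 45 -> window=[36, 46, 7, 45] -> max=46
step 10: append 15 -> window=[46, 7, 45, 15] -> max=46
step 11: append 20 -> window=[7, 45, 15, 20] -> max=45
Recorded maximums: 38 38 36 46 46 46 46 45
Changes between consecutive maximums: 3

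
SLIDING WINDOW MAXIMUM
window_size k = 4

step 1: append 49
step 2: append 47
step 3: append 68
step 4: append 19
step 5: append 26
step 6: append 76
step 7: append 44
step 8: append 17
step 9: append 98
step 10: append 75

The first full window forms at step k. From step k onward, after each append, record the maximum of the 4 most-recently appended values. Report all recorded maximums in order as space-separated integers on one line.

Answer: 68 68 76 76 76 98 98

Derivation:
step 1: append 49 -> window=[49] (not full yet)
step 2: append 47 -> window=[49, 47] (not full yet)
step 3: append 68 -> window=[49, 47, 68] (not full yet)
step 4: append 19 -> window=[49, 47, 68, 19] -> max=68
step 5: append 26 -> window=[47, 68, 19, 26] -> max=68
step 6: append 76 -> window=[68, 19, 26, 76] -> max=76
step 7: append 44 -> window=[19, 26, 76, 44] -> max=76
step 8: append 17 -> window=[26, 76, 44, 17] -> max=76
step 9: append 98 -> window=[76, 44, 17, 98] -> max=98
step 10: append 75 -> window=[44, 17, 98, 75] -> max=98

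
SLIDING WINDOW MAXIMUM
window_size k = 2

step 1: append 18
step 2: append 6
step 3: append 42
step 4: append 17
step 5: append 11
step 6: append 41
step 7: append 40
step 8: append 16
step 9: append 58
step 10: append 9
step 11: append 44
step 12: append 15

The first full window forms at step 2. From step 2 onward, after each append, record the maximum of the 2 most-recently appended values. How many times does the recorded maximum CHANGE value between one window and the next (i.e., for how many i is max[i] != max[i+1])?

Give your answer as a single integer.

step 1: append 18 -> window=[18] (not full yet)
step 2: append 6 -> window=[18, 6] -> max=18
step 3: append 42 -> window=[6, 42] -> max=42
step 4: append 17 -> window=[42, 17] -> max=42
step 5: append 11 -> window=[17, 11] -> max=17
step 6: append 41 -> window=[11, 41] -> max=41
step 7: append 40 -> window=[41, 40] -> max=41
step 8: append 16 -> window=[40, 16] -> max=40
step 9: append 58 -> window=[16, 58] -> max=58
step 10: append 9 -> window=[58, 9] -> max=58
step 11: append 44 -> window=[9, 44] -> max=44
step 12: append 15 -> window=[44, 15] -> max=44
Recorded maximums: 18 42 42 17 41 41 40 58 58 44 44
Changes between consecutive maximums: 6

Answer: 6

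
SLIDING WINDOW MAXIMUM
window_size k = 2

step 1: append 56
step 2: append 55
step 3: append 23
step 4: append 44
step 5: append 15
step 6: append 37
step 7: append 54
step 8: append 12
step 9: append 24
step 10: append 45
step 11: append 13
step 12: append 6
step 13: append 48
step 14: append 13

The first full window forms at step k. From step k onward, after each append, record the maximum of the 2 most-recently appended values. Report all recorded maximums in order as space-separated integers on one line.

step 1: append 56 -> window=[56] (not full yet)
step 2: append 55 -> window=[56, 55] -> max=56
step 3: append 23 -> window=[55, 23] -> max=55
step 4: append 44 -> window=[23, 44] -> max=44
step 5: append 15 -> window=[44, 15] -> max=44
step 6: append 37 -> window=[15, 37] -> max=37
step 7: append 54 -> window=[37, 54] -> max=54
step 8: append 12 -> window=[54, 12] -> max=54
step 9: append 24 -> window=[12, 24] -> max=24
step 10: append 45 -> window=[24, 45] -> max=45
step 11: append 13 -> window=[45, 13] -> max=45
step 12: append 6 -> window=[13, 6] -> max=13
step 13: append 48 -> window=[6, 48] -> max=48
step 14: append 13 -> window=[48, 13] -> max=48

Answer: 56 55 44 44 37 54 54 24 45 45 13 48 48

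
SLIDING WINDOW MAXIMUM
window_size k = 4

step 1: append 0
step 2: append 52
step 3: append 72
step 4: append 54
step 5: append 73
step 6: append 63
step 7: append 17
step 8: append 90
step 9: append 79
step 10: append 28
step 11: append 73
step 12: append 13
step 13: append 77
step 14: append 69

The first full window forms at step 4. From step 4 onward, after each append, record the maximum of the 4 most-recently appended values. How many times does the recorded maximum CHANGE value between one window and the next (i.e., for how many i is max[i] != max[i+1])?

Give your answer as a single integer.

step 1: append 0 -> window=[0] (not full yet)
step 2: append 52 -> window=[0, 52] (not full yet)
step 3: append 72 -> window=[0, 52, 72] (not full yet)
step 4: append 54 -> window=[0, 52, 72, 54] -> max=72
step 5: append 73 -> window=[52, 72, 54, 73] -> max=73
step 6: append 63 -> window=[72, 54, 73, 63] -> max=73
step 7: append 17 -> window=[54, 73, 63, 17] -> max=73
step 8: append 90 -> window=[73, 63, 17, 90] -> max=90
step 9: append 79 -> window=[63, 17, 90, 79] -> max=90
step 10: append 28 -> window=[17, 90, 79, 28] -> max=90
step 11: append 73 -> window=[90, 79, 28, 73] -> max=90
step 12: append 13 -> window=[79, 28, 73, 13] -> max=79
step 13: append 77 -> window=[28, 73, 13, 77] -> max=77
step 14: append 69 -> window=[73, 13, 77, 69] -> max=77
Recorded maximums: 72 73 73 73 90 90 90 90 79 77 77
Changes between consecutive maximums: 4

Answer: 4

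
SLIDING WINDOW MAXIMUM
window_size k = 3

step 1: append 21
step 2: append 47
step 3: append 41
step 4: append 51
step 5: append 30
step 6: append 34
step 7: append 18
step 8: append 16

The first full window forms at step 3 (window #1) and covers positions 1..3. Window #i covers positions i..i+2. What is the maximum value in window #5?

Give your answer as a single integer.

Answer: 34

Derivation:
step 1: append 21 -> window=[21] (not full yet)
step 2: append 47 -> window=[21, 47] (not full yet)
step 3: append 41 -> window=[21, 47, 41] -> max=47
step 4: append 51 -> window=[47, 41, 51] -> max=51
step 5: append 30 -> window=[41, 51, 30] -> max=51
step 6: append 34 -> window=[51, 30, 34] -> max=51
step 7: append 18 -> window=[30, 34, 18] -> max=34
Window #5 max = 34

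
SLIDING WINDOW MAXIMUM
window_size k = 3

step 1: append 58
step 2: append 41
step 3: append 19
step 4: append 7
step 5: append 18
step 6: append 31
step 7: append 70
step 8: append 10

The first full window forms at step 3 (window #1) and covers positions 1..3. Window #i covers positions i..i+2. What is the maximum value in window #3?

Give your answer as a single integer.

Answer: 19

Derivation:
step 1: append 58 -> window=[58] (not full yet)
step 2: append 41 -> window=[58, 41] (not full yet)
step 3: append 19 -> window=[58, 41, 19] -> max=58
step 4: append 7 -> window=[41, 19, 7] -> max=41
step 5: append 18 -> window=[19, 7, 18] -> max=19
Window #3 max = 19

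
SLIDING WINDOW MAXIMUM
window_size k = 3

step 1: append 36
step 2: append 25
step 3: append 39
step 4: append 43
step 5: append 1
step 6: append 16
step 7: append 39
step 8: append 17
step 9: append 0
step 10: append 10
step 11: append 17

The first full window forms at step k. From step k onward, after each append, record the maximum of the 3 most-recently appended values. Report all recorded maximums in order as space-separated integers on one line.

Answer: 39 43 43 43 39 39 39 17 17

Derivation:
step 1: append 36 -> window=[36] (not full yet)
step 2: append 25 -> window=[36, 25] (not full yet)
step 3: append 39 -> window=[36, 25, 39] -> max=39
step 4: append 43 -> window=[25, 39, 43] -> max=43
step 5: append 1 -> window=[39, 43, 1] -> max=43
step 6: append 16 -> window=[43, 1, 16] -> max=43
step 7: append 39 -> window=[1, 16, 39] -> max=39
step 8: append 17 -> window=[16, 39, 17] -> max=39
step 9: append 0 -> window=[39, 17, 0] -> max=39
step 10: append 10 -> window=[17, 0, 10] -> max=17
step 11: append 17 -> window=[0, 10, 17] -> max=17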